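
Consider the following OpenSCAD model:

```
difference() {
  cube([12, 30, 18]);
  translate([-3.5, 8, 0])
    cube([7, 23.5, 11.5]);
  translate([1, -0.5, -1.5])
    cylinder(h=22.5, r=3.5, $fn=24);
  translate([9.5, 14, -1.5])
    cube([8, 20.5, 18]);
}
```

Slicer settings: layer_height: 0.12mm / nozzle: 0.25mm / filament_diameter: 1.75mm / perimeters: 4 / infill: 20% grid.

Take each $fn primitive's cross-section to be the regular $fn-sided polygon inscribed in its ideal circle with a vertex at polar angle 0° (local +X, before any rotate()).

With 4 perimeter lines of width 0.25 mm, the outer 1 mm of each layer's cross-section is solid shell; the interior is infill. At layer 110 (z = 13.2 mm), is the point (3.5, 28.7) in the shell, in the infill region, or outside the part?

At z = 13.2 mm: the 12×30 cube contributes its full rectangle; the cube at (-3.5, 8) is absent (z outside [0, 11.5]); the r=3.5 cylinder at (1, -0.5) contributes a regular 24-gon of circumradius 3.5; the cube at (9.5, 14) (footprint 8×20.5) is included at this height; After the difference (first − rest): starting from the 12×30 cube, the r=3.5 cylinder at (1, -0.5) partially overlaps it — only the 10.71 mm² overlap (of its 38.05 mm²) is removed, clipping the outline; the 8×20.5 cube at (9.5, 14) partially overlaps it — only the 40.00 mm² overlap (of its 164.00 mm²) is removed, clipping the outline — 1 connected region. Overall, the cross-section is a single solid region. The nearest boundary edge runs (0.00, 30.00)→(9.50, 30.00); distance from the point to it = 1.30 mm. The point is inside the cross-section and 1.30 mm from the nearest boundary — more than the 1 mm shell width (4 × 0.25), so it's in the infill interior.

infill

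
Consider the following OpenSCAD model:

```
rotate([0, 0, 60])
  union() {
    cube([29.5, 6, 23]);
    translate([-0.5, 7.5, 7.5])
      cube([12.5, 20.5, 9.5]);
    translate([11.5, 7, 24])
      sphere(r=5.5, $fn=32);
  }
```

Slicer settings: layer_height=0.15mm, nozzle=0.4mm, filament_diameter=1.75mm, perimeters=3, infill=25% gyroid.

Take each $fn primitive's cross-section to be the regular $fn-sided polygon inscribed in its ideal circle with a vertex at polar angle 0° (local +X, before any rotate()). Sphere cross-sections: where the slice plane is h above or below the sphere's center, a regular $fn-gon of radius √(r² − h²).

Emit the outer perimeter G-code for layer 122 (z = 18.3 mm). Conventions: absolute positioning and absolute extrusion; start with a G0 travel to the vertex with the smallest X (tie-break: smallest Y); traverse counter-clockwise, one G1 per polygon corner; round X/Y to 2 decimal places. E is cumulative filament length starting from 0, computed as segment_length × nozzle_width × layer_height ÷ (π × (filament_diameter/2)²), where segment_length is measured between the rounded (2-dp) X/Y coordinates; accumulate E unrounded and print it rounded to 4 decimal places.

At z = 18.3 mm: the 29.5×6 cube contributes its full rectangle; the cube at (-0.5, 7.5) is absent (z outside [7.5, 17]); the sphere at (11.5, 7) does not reach this height (|z−center|=5.700 > r=5.5); Taking the union: only the 29.5×6 cube is present, so the union is just that shape — 1 connected region; (rotated 60° about Z; rotation is an isometry so areas/perimeters/island counts are preserved). The outline is a single polygon with 4 vertices. Extrusion per mm of travel: 0.4 × 0.15 / (π × 0.875²) = 0.024945. Accumulating E over each segment gives final E = 1.7714.

G0 X-5.20 Y3.00 Z18.30
G1 X0.00 Y0.00 E0.1498
G1 X14.75 Y25.55 E0.8857
G1 X9.55 Y28.55 E1.0354
G1 X-5.20 Y3.00 E1.7714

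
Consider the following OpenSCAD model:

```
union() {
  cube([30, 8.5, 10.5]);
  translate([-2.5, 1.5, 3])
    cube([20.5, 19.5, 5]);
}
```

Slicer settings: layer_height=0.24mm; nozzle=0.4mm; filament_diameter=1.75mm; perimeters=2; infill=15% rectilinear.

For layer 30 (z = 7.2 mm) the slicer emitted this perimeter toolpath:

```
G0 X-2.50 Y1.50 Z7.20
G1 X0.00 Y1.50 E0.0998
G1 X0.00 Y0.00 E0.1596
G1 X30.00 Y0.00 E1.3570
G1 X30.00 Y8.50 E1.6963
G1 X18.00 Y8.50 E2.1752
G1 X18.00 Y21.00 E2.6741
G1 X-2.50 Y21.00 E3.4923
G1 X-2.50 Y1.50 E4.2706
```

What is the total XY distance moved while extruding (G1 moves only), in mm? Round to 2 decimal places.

107.00 mm

Sum the Euclidean lengths of each G1 segment: total = 107.00 mm.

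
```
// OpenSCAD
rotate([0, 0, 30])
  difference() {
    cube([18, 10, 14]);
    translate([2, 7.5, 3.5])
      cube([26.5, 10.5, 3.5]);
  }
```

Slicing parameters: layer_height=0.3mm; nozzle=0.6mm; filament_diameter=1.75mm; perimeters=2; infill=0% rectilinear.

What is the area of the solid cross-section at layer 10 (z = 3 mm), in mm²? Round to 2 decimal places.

180.00 mm²

At z = 3 mm: the cube (footprint 18×10) is included at this height (area 180.00 mm²); the cube at (2, 7.5) does not reach this height (z outside [3.5, 7]); Taking the first minus the rest: none of the subtracted shapes is present at this height, so the 18×10 cube is unchanged — area = 180.00 mm²; (whole slice rotated 30° about Z — lengths, areas and connectivity unchanged). Overall, the cross-section is a single solid region. Net area = 180.00 mm².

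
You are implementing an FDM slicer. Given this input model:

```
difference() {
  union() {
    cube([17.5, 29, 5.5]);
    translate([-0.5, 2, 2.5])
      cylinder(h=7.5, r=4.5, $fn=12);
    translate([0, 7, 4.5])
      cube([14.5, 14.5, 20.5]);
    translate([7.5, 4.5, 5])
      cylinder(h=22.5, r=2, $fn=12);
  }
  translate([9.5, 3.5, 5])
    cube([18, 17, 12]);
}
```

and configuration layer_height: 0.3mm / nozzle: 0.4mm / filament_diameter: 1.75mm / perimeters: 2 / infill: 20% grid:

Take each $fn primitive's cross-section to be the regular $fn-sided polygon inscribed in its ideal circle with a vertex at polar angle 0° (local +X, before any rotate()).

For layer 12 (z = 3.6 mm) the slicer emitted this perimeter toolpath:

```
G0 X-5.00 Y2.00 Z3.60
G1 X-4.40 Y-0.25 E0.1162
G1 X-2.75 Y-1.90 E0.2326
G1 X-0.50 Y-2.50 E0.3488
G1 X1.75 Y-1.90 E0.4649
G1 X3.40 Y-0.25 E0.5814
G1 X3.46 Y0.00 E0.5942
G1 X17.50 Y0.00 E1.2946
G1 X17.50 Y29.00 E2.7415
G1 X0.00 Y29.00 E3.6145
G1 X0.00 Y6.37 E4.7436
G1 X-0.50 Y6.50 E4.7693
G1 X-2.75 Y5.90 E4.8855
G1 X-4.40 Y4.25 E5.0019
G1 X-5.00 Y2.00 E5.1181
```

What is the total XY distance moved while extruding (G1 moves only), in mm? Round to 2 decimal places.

Sum the Euclidean lengths of each G1 segment: total = 102.59 mm.

102.59 mm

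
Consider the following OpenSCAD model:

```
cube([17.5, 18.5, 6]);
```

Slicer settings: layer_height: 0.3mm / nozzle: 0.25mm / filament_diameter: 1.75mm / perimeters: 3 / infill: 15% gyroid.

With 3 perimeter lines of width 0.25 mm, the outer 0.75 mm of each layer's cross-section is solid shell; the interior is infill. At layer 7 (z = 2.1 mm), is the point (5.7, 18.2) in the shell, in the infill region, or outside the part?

At z = 2.1 mm: the cube is present — its section is the full 17.5×18.5 rectangle. Overall, the cross-section is a single solid region. The nearest boundary edge runs (17.50, 18.50)→(0.00, 18.50); distance from the point to it = 0.30 mm. The point is inside the cross-section, 0.30 mm from the nearest boundary — within the 0.75 mm shell band (3 × 0.25).

shell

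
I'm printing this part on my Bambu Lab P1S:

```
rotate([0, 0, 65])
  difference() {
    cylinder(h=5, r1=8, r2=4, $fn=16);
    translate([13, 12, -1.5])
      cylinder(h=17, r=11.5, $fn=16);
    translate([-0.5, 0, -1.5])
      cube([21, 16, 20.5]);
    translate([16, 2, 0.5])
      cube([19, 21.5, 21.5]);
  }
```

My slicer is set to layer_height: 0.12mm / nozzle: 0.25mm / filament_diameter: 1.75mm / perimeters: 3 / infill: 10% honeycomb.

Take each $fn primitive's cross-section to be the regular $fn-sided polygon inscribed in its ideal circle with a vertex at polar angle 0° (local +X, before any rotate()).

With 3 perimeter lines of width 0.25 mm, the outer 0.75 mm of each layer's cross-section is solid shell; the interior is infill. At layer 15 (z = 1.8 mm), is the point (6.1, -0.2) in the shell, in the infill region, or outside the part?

At z = 1.8 mm: the cone (r1=8→r2=4) has section circumradius 6.560 here — a regular 16-gon; the r=11.5 cylinder at (13, 12) contributes a regular 16-gon of circumradius 11.5; the cube at (-0.5, 0) (footprint 21×16) is included at this height; the cube at (16, 2) (footprint 19×21.5) is included at this height; Subtracting the remaining from the first: starting from the cone, the r=11.5 cylinder at (13, 12) partially overlaps it — only the 0.32 mm² overlap (of its 404.88 mm²) is removed, clipping the outline; the 21×16 cube at (-0.5, 0) partially overlaps it — only the 35.87 mm² overlap (of its 336.00 mm²) is removed, clipping the outline; the 19×21.5 cube at (16, 2) misses the remaining region (no effect) — 1 connected region; (rotated 65° about Z; rotation is an isometry so areas/perimeters/island counts are preserved). Overall, the cross-section is a single solid region. Undo the 65° rotation: the query point maps to (2.397, -5.613) in the un-rotated model frame. The nearest boundary edge runs (4.64, -4.64)→(2.51, -6.06); distance from the point to it = 0.44 mm. The point is inside the cross-section, 0.44 mm from the nearest boundary — within the 0.75 mm shell band (3 × 0.25).

shell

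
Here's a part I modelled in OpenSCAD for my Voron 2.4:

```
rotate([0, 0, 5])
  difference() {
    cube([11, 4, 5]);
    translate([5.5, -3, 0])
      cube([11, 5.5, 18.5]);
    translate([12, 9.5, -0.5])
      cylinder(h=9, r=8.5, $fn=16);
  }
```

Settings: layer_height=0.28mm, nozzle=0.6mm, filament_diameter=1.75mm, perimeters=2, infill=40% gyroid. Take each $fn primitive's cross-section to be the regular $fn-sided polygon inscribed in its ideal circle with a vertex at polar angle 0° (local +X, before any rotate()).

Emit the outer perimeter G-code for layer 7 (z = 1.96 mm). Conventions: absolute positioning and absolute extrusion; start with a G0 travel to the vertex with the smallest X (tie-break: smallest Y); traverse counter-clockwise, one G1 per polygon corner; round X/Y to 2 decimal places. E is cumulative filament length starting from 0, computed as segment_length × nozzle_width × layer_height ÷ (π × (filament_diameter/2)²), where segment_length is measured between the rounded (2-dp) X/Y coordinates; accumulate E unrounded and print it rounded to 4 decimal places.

At z = 1.96 mm: the 11×4 cube contributes its full rectangle; the cube at (5.5, -3) (footprint 11×5.5) is included at this height; the r=8.5 cylinder at (12, 9.5) gives a regular 16-gon of circumradius 8.5 (constant along its height); Subtracting the remaining from the first: starting from the 11×4 cube, the 11×5.5 cube at (5.5, -3) partially overlaps it — only the 13.75 mm² overlap (of its 60.50 mm²) is removed, clipping the outline; the r=8.5 cylinder at (12, 9.5) partially overlaps it — only the 6.87 mm² overlap (of its 221.19 mm²) is removed, clipping the outline — 1 connected region; (rotated 5° about Z; rotation is an isometry so areas/perimeters/island counts are preserved). The outline is a single polygon with 7 vertices. Extrusion per mm of travel: 0.6 × 0.28 / (π × 0.875²) = 0.069846. Accumulating E over each segment gives final E = 1.5373.

G0 X-0.35 Y3.98 Z1.96
G1 X0.00 Y0.00 E0.2791
G1 X5.48 Y0.48 E0.6633
G1 X5.26 Y2.97 E0.8379
G1 X7.22 Y3.14 E0.9753
G1 X5.66 Y4.00 E1.0997
G1 X5.28 Y4.48 E1.1425
G1 X-0.35 Y3.98 E1.5373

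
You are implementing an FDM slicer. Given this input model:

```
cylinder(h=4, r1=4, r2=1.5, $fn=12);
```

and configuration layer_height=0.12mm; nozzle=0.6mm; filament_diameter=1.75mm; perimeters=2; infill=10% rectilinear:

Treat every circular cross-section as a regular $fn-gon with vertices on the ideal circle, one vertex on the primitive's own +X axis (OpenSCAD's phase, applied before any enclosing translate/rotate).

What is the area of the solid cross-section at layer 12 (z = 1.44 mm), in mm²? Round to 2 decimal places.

At z = 1.44 mm: the cone (r1=4→r2=1.5) has section circumradius 3.100 here — a regular 12-gon (area = (12/2)·3.100²·sin(360°/12) = 28.83 mm²). Overall, the cross-section is a single solid region. Net area = 28.83 mm².

28.83 mm²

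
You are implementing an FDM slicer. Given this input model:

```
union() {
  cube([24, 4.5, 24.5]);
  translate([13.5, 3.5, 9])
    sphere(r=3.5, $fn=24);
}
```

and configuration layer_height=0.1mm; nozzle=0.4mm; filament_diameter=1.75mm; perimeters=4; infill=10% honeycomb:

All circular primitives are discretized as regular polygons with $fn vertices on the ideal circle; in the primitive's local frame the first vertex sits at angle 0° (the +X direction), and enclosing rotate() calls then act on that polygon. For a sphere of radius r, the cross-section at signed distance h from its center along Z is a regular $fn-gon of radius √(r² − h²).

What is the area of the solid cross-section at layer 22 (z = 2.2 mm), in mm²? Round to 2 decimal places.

108.00 mm²

At z = 2.2 mm: the cube is present — its section is the full 24×4.5 rectangle (area 108.00 mm²); the sphere at (13.5, 3.5) is absent (|z−center|=6.800 > r=3.5); Combining (union): only the 24×4.5 cube is present, so the union is just that shape — area = 108.00 mm². Overall, the cross-section is a single solid region. Net area = 108.00 mm².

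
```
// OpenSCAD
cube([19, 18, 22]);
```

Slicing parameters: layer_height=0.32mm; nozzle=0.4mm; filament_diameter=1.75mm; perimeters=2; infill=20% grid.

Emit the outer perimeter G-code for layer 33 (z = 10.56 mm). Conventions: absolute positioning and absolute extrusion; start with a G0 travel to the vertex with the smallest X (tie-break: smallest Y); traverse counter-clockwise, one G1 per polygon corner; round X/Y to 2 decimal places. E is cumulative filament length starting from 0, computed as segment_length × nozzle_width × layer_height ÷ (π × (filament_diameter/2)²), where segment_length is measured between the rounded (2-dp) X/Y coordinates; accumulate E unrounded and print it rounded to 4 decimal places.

G0 X0.00 Y0.00 Z10.56
G1 X19.00 Y0.00 E1.0111
G1 X19.00 Y18.00 E1.9690
G1 X0.00 Y18.00 E2.9801
G1 X0.00 Y0.00 E3.9380

At z = 10.56 mm: the 19×18 cube contributes its full rectangle. The outline is a single polygon with 4 vertices. Extrusion per mm of travel: 0.4 × 0.32 / (π × 0.875²) = 0.053216. Accumulating E over each segment gives final E = 3.9380.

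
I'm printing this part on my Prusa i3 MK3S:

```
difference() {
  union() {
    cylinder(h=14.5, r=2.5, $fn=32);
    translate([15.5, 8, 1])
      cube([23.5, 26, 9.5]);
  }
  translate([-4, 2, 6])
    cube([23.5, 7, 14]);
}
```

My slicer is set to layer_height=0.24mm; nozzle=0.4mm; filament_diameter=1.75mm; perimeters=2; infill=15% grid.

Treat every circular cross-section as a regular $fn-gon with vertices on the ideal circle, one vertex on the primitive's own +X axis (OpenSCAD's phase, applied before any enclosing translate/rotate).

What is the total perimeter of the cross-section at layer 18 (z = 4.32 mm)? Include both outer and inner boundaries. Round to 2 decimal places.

At z = 4.32 mm: the r=2.5 cylinder gives a regular 32-gon of circumradius 2.5 (constant along its height) (perimeter = 2·32·2.500·sin(180°/32) = 15.68 mm); the cube at (15.5, 8) is present — its section is the full 23.5×26 rectangle (perimeter 99.00 mm); Combining (union): the 2 present regions are separate (no shared area or edge), so areas and boundary lengths simply add and each stays a separate island — boundary = 114.68 mm; the cube at (-4, 2) does not reach this height (z outside [6, 20]); Subtracting the remaining from the first: none of the subtracted shapes is present at this height, so that combined region is unchanged — boundary = 114.68 mm. Overall, the cross-section has 2 separate islands. Total boundary length (outer) = 114.68 mm.

114.68 mm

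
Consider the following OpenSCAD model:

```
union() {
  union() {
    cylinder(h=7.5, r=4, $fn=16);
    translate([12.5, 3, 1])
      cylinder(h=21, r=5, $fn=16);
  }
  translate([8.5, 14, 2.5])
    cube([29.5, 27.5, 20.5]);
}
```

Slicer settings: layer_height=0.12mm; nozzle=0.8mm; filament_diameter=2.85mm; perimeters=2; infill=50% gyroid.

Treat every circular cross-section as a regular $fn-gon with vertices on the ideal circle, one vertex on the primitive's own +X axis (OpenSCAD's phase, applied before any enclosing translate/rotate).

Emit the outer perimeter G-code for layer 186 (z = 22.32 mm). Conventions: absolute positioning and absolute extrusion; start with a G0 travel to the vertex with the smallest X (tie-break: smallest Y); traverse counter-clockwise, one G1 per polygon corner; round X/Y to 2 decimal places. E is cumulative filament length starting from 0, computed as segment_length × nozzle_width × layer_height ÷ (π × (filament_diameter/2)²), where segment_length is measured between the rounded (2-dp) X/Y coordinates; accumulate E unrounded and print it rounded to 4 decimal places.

At z = 22.32 mm: the cylinder is not intersected at this z (z outside [0, 7.5]); the cylinder at (12.5, 3) is not intersected at this z (z outside [1, 22]); Merging all regions: nothing is present at this height; the 29.5×27.5 cube at (8.5, 14) contributes its full rectangle; Merging all regions: only the 29.5×27.5 cube at (8.5, 14) is present, so the union is just that shape — 1 connected region. The outline is a single polygon with 4 vertices. Extrusion per mm of travel: 0.8 × 0.12 / (π × 1.425²) = 0.015048. Accumulating E over each segment gives final E = 1.7155.

G0 X8.50 Y14.00 Z22.32
G1 X38.00 Y14.00 E0.4439
G1 X38.00 Y41.50 E0.8578
G1 X8.50 Y41.50 E1.3017
G1 X8.50 Y14.00 E1.7155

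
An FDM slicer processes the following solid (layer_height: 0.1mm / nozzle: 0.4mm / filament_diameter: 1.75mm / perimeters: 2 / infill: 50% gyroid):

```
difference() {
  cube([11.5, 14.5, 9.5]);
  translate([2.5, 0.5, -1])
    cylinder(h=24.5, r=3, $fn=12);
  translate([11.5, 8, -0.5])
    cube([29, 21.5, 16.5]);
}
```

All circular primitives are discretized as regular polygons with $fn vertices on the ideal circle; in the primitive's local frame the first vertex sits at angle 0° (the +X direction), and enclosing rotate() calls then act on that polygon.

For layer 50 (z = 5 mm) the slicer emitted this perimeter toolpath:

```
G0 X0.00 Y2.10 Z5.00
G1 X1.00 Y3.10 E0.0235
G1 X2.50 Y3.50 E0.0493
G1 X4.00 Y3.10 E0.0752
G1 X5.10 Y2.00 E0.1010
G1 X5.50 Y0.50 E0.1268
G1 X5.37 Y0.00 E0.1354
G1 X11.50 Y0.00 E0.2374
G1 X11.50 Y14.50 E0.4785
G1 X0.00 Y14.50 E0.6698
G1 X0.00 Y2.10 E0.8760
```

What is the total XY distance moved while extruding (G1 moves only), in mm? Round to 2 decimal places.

Sum the Euclidean lengths of each G1 segment: total = 52.67 mm.

52.67 mm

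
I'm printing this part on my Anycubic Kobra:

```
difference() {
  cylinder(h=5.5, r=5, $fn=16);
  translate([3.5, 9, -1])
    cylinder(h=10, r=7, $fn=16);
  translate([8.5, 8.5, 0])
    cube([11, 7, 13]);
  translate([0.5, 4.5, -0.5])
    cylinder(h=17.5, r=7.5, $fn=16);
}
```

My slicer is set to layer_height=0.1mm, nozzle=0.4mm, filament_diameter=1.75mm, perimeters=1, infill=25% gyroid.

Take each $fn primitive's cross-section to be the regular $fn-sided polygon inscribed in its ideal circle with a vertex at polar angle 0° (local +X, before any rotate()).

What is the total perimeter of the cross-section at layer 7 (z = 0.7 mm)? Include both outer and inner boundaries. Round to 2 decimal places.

At z = 0.7 mm: the cylinder: section is a regular 16-gon, circumradius r=5 (perimeter = 2·16·5.000·sin(180°/16) = 31.21 mm); the r=7 cylinder at (3.5, 9) gives a regular 16-gon of circumradius 7 (constant along its height) (perimeter = 2·16·7.000·sin(180°/16) = 43.70 mm); the cube at (8.5, 8.5) is present — its section is the full 11×7 rectangle (perimeter 36.00 mm); the r=7.5 cylinder at (0.5, 4.5) contributes a regular 16-gon of circumradius 7.5 (perimeter = 2·16·7.500·sin(180°/16) = 46.82 mm); After the difference (first − rest): starting from the r=5 cylinder, the r=7 cylinder at (3.5, 9) partially overlaps it — only the 10.06 mm² overlap (of its 150.01 mm²) is removed, clipping the outline; the 11×7 cube at (8.5, 8.5) misses the remaining region (no effect); the r=7.5 cylinder at (0.5, 4.5) partially overlaps it — only the 50.68 mm² overlap (of its 172.21 mm²) is removed, clipping the outline — boundary = 23.76 mm. Overall, the cross-section is a single solid region. Total boundary length (outer) = 23.76 mm.

23.76 mm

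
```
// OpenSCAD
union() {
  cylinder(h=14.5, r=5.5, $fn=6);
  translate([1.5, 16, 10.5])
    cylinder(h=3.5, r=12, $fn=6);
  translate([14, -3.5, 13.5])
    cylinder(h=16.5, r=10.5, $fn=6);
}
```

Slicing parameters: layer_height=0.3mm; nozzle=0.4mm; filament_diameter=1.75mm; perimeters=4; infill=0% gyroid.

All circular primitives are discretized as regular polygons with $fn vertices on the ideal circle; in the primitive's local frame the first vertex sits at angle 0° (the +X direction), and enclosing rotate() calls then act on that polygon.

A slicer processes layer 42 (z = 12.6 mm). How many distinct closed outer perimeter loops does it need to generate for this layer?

At z = 12.6 mm: the r=5.5 cylinder contributes a regular 6-gon of circumradius 5.5; the r=12 cylinder at (1.5, 16) gives a regular 6-gon of circumradius 12 (constant along its height); the cylinder at (14, -3.5) is not intersected at this z (z outside [13.5, 30]); Merging all regions: the 2 present regions are separate (no shared area or edge), so areas and boundary lengths simply add and each stays a separate island — 2 connected regions. The result has 2 disconnected regions.

2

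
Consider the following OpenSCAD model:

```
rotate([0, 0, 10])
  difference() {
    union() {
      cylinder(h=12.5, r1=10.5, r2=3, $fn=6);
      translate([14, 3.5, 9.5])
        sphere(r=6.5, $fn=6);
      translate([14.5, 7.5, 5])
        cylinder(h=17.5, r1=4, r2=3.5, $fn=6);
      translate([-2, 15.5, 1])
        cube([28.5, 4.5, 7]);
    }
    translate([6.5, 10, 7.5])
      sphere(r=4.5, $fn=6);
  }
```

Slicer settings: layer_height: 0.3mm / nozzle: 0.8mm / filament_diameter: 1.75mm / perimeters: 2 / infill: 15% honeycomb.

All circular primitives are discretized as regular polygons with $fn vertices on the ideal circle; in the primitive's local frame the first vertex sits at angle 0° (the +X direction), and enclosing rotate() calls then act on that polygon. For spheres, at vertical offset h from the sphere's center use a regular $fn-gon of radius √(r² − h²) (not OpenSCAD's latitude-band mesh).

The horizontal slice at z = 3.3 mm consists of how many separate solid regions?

At z = 3.3 mm: the cone: at t=0.264 of its height the radius interpolates to r₁+(r₂−r₁)t = 8.520, giving a regular 6-gon of that circumradius; the r=6.5 sphere at (14, 3.5) slices to a regular 6-gon of circumradius 1.952 (√(r²−h²) with h=6.2 from center); the cone at (14.5, 7.5) is absent (z outside [5, 22.5]); the cube at (-2, 15.5) is present — its section is the full 28.5×4.5 rectangle; Taking the union: the 3 present regions are separate (no shared area or edge), so areas and boundary lengths simply add and each stays a separate island — 3 connected regions; the r=4.5 sphere at (6.5, 10) contributes a regular 6-gon of circumradius √(4.5²−4.2²) = 1.616; Taking the first minus the rest: starting from the result so far, the r=4.5 sphere at (6.5, 10) misses the remaining region (no effect) — 3 connected regions; (whole slice rotated 10° about Z — lengths, areas and connectivity unchanged). The result has 3 disconnected regions.

3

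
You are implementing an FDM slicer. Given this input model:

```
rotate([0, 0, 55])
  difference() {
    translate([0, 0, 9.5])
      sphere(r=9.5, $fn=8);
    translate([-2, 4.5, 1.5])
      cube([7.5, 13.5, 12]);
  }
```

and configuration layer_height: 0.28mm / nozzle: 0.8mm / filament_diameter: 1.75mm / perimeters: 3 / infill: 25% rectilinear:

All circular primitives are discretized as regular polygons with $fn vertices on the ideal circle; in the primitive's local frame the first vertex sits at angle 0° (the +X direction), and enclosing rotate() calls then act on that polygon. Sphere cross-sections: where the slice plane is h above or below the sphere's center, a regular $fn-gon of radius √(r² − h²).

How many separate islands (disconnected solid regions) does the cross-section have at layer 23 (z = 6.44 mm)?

At z = 6.44 mm: the sphere: section is a regular 8-gon, circumradius = √(r²−h²) = √(9.5²−3.06²) = 8.994; the cube at (-2, 4.5) is present — its section is the full 7.5×13.5 rectangle; Subtracting the remaining from the first: starting from the r=9.5 sphere, the 7.5×13.5 cube at (-2, 4.5) partially overlaps it — only the 26.61 mm² overlap (of its 101.25 mm²) is removed, clipping the outline — 1 connected region; (whole slice rotated 55° about Z — lengths, areas and connectivity unchanged). Overall, the cross-section is a single solid region. Island count = 1.

1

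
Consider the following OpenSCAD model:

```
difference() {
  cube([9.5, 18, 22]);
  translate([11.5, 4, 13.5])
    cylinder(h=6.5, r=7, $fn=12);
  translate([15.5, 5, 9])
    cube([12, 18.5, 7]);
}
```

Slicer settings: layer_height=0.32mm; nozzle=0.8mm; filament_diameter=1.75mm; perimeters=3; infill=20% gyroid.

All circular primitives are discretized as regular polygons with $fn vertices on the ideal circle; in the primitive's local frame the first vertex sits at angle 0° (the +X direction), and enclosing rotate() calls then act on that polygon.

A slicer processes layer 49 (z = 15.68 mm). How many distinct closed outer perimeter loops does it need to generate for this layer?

1

At z = 15.68 mm: the 9.5×18 cube contributes its full rectangle; the r=7 cylinder at (11.5, 4) contributes a regular 12-gon of circumradius 7; the cube at (15.5, 5) (footprint 12×18.5) is included at this height; Taking the first minus the rest: starting from the 9.5×18 cube, the r=7 cylinder at (11.5, 4) partially overlaps it — only the 41.05 mm² overlap (of its 147.00 mm²) is removed, clipping the outline; the 12×18.5 cube at (15.5, 5) misses the remaining region (no effect) — 1 connected region. The result has 1 disconnected region.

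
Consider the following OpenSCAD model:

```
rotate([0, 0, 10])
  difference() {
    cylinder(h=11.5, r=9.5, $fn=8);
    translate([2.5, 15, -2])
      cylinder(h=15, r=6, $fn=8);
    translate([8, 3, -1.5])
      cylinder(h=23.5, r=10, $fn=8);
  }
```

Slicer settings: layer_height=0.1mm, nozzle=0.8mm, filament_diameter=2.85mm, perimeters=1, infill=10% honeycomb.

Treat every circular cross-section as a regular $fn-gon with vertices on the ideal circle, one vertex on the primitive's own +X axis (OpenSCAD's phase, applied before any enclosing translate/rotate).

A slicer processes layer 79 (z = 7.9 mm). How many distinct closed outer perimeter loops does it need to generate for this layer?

At z = 7.9 mm: the cylinder: section is a regular 8-gon, circumradius r=9.5; the r=6 cylinder at (2.5, 15) gives a regular 8-gon of circumradius 6 (constant along its height); the r=10 cylinder at (8, 3) gives a regular 8-gon of circumradius 10 (constant along its height); After the difference (first − rest): starting from the r=9.5 cylinder, the r=6 cylinder at (2.5, 15) misses the remaining region (no effect); the r=10 cylinder at (8, 3) partially overlaps it — only the 115.56 mm² overlap (of its 282.84 mm²) is removed, clipping the outline — 1 connected region; (whole slice rotated 10° about Z — lengths, areas and connectivity unchanged). The result has 1 disconnected region.

1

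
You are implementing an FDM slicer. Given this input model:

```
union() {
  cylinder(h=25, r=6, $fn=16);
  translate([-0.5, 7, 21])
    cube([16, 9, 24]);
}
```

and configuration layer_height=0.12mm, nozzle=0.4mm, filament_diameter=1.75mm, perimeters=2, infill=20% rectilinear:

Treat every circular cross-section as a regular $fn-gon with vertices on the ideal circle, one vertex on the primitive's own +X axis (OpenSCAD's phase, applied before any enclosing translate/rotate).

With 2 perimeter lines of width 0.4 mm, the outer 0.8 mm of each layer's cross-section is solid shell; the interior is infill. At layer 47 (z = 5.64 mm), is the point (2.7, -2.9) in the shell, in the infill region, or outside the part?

infill

At z = 5.64 mm: the r=6 cylinder contributes a regular 16-gon of circumradius 6; the cube at (-0.5, 7) does not reach this height (z outside [21, 45]); Merging all regions: only the r=6 cylinder is present, so the union is just that shape — 1 connected region. Overall, the cross-section is a single solid region. The nearest boundary edge runs (2.30, -5.54)→(4.24, -4.24); distance from the point to it = 1.97 mm. The point is inside the cross-section and 1.97 mm from the nearest boundary — more than the 0.8 mm shell width (2 × 0.4), so it's in the infill interior.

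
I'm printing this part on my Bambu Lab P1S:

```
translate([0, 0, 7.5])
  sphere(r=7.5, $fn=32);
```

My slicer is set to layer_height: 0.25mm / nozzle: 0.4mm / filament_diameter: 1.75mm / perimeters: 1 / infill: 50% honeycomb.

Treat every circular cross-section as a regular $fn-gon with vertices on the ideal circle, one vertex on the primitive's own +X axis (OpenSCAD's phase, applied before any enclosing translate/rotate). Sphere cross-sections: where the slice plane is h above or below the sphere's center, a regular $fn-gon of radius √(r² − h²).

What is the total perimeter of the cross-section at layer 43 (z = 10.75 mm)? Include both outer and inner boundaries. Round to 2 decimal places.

42.40 mm

At z = 10.75 mm: the r=7.5 sphere slices to a regular 32-gon of circumradius 6.759 (√(r²−h²) with h=3.25 from center) (perimeter = 2·32·6.759·sin(180°/32) = 42.40 mm). Overall, the cross-section is a single solid region. Total boundary length (outer) = 42.40 mm.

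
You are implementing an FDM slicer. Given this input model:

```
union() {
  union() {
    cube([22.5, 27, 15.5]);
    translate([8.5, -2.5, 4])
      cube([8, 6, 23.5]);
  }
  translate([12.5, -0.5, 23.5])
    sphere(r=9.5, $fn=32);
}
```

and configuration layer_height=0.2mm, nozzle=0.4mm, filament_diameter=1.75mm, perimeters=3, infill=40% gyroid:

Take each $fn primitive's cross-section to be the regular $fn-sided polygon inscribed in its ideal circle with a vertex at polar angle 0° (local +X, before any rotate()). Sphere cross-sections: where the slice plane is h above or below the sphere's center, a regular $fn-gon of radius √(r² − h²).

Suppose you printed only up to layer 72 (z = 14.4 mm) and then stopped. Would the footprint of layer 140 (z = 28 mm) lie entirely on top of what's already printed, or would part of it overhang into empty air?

Compare the two slices. At z = 14.4: the 22.5×27 cube contributes its full rectangle (area 607.50 mm²); the cube at (8.5, -2.5) (footprint 8×6) is included at this height (area 48.00 mm²); Taking the union: the regions partially overlap — summed areas 655.50 mm² minus the doubly-counted overlap 28.00 mm² gives 627.50 mm² — area = 627.50 mm²; the r=9.5 sphere at (12.5, -0.5) slices to a regular 32-gon of circumradius 2.728 (√(r²−h²) with h=9.1 from center) (area = (32/2)·2.728²·sin(360°/32) = 23.22 mm²); Merging all regions: the regions partially overlap — summed areas 650.72 mm² minus the doubly-counted overlap 21.41 mm² gives 629.32 mm² — area = 629.32 mm². At z = 28: the cube is not intersected at this z (z outside [0, 15.5]); the cube at (8.5, -2.5) is absent (z outside [4, 27.5]); Merging all regions: nothing is present at this height; the r=9.5 sphere at (12.5, -0.5) slices to a regular 32-gon of circumradius 8.367 (√(r²−h²) with h=4.5 from center) (area = (32/2)·8.367²·sin(360°/32) = 218.50 mm²); Combining (union): only the r=9.5 sphere at (12.5, -0.5) is present, so the union is just that shape — area = 218.50 mm². Checking containment: at z = 28 the cross-section extends beyond the z = 14.4 cross-section by about 95.78 mm².

part overhangs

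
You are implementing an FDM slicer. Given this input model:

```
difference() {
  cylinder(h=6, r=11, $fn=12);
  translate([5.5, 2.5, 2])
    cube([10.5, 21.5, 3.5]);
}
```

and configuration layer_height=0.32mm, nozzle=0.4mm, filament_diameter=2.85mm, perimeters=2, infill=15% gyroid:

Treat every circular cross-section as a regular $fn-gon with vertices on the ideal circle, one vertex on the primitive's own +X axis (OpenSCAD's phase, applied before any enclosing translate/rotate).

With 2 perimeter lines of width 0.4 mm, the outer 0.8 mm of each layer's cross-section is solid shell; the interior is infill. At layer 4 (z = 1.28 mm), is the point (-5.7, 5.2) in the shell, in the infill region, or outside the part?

infill

At z = 1.28 mm: the r=11 cylinder gives a regular 12-gon of circumradius 11 (constant along its height); the cube at (5.5, 2.5) does not reach this height (z outside [2, 5.5]); After the difference (first − rest): none of the subtracted shapes is present at this height, so the r=11 cylinder is unchanged — 1 connected region. Overall, the cross-section is a single solid region. The nearest boundary edge runs (-5.50, 9.53)→(-9.53, 5.50); distance from the point to it = 2.92 mm. The point is inside the cross-section and 2.92 mm from the nearest boundary — more than the 0.8 mm shell width (2 × 0.4), so it's in the infill interior.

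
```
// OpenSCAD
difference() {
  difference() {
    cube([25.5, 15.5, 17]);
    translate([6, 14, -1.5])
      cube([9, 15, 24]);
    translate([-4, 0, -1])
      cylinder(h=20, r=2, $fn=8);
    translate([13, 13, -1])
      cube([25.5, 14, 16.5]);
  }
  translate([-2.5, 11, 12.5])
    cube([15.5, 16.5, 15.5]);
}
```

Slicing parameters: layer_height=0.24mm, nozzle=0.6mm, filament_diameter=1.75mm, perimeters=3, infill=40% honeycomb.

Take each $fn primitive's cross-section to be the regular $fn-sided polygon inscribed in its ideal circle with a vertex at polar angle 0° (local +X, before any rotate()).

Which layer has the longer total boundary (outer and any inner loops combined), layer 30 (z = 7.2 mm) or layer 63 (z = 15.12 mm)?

layer 30 (z = 7.2 mm)

Layer 30 (z = 7.2): the cube (footprint 25.5×15.5) is included at this height (perimeter 82.00 mm); the 9×15 cube at (6, 14) contributes its full rectangle (perimeter 48.00 mm); the r=2 cylinder at (-4, 0) gives a regular 8-gon of circumradius 2 (constant along its height) (perimeter = 2·8·2.000·sin(180°/8) = 12.25 mm); the cube at (13, 13) is present — its section is the full 25.5×14 rectangle (perimeter 79.00 mm); After the difference (first − rest): starting from the 25.5×15.5 cube, the 9×15 cube at (6, 14) partially overlaps it — only the 13.50 mm² overlap (of its 135.00 mm²) is removed, clipping the outline; the r=2 cylinder at (-4, 0) misses the remaining region (no effect); the 25.5×14 cube at (13, 13) partially overlaps it — only the 28.25 mm² overlap (of its 357.00 mm²) is removed, clipping the outline — boundary = 82.00 mm; the cube at (-2.5, 11) is not intersected at this z (z outside [12.5, 28]); Taking the first minus the rest: none of the subtracted shapes is present at this height, so the result so far is unchanged — boundary = 82.00 mm. So its perimeter = 82.00 mm. Layer 63 (z = 15.12): the cube (footprint 25.5×15.5) is included at this height (perimeter 82.00 mm); the cube at (6, 14) is present — its section is the full 9×15 rectangle (perimeter 48.00 mm); the r=2 cylinder at (-4, 0) contributes a regular 8-gon of circumradius 2 (perimeter = 2·8·2.000·sin(180°/8) = 12.25 mm); the cube at (13, 13) is present — its section is the full 25.5×14 rectangle (perimeter 79.00 mm); Subtracting the remaining from the first: starting from the 25.5×15.5 cube, the 9×15 cube at (6, 14) partially overlaps it — only the 13.50 mm² overlap (of its 135.00 mm²) is removed, clipping the outline; the r=2 cylinder at (-4, 0) misses the remaining region (no effect); the 25.5×14 cube at (13, 13) partially overlaps it — only the 28.25 mm² overlap (of its 357.00 mm²) is removed, clipping the outline — boundary = 82.00 mm; the cube at (-2.5, 11) (footprint 15.5×16.5) is included at this height (perimeter 64.00 mm); Taking the first minus the rest: starting from the result so far, the 15.5×16.5 cube at (-2.5, 11) partially overlaps it — only the 48.00 mm² overlap (of its 255.75 mm²) is removed, clipping the outline — boundary = 77.00 mm. So its perimeter = 77.00 mm. Layer 30 is larger (82.00 vs 77.00 mm).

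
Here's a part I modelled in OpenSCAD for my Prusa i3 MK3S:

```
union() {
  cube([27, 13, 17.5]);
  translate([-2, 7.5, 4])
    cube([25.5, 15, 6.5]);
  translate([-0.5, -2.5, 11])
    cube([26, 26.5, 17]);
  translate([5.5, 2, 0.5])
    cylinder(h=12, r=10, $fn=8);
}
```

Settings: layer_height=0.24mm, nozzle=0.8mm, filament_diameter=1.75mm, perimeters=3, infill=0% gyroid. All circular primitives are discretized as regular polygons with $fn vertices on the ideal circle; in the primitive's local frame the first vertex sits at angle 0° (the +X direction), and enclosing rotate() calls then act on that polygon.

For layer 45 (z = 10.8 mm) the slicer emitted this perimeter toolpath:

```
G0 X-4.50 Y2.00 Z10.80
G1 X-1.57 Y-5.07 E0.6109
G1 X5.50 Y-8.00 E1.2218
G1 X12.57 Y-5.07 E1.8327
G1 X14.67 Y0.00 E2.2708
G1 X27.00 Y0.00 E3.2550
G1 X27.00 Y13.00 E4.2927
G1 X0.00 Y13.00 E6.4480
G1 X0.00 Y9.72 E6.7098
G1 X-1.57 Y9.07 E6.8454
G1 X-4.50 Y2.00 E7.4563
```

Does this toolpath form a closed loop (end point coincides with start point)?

Start point (G0): (-4.50, 2.00). End point (last G1): the path returns to the start — closed.

yes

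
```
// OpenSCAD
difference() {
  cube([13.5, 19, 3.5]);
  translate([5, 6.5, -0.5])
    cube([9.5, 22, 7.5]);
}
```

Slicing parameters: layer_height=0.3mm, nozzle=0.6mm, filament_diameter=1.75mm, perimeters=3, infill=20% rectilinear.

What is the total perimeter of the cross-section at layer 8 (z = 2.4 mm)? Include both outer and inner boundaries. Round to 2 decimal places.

At z = 2.4 mm: the cube is present — its section is the full 13.5×19 rectangle (perimeter 65.00 mm); the cube at (5, 6.5) (footprint 9.5×22) is included at this height (perimeter 63.00 mm); Subtracting the remaining from the first: starting from the 13.5×19 cube, the 9.5×22 cube at (5, 6.5) partially overlaps it — only the 106.25 mm² overlap (of its 209.00 mm²) is removed, clipping the outline — boundary = 65.00 mm. Overall, the cross-section is a single solid region. Total boundary length (outer) = 65.00 mm.

65.00 mm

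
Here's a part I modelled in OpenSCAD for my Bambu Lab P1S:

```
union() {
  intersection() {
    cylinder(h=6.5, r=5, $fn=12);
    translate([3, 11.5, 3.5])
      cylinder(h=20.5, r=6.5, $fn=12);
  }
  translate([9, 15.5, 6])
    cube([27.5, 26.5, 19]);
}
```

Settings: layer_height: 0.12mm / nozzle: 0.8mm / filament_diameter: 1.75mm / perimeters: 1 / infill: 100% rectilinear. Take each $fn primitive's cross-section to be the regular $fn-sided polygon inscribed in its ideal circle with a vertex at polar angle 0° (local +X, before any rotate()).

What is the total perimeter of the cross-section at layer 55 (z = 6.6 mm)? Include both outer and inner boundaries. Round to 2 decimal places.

At z = 6.6 mm: the cylinder is absent (z outside [0, 6.5]); the r=6.5 cylinder at (3, 11.5) contributes a regular 12-gon of circumradius 6.5 (perimeter = 2·12·6.500·sin(180°/12) = 40.38 mm); Keeping only the common overlap: at least one operand is absent at this height, so nothing remains; the cube at (9, 15.5) is present — its section is the full 27.5×26.5 rectangle (perimeter 108.00 mm); Combining (union): only the 27.5×26.5 cube at (9, 15.5) is present, so the union is just that shape — boundary = 108.00 mm. Overall, the cross-section is a single solid region. Total boundary length (outer) = 108.00 mm.

108.00 mm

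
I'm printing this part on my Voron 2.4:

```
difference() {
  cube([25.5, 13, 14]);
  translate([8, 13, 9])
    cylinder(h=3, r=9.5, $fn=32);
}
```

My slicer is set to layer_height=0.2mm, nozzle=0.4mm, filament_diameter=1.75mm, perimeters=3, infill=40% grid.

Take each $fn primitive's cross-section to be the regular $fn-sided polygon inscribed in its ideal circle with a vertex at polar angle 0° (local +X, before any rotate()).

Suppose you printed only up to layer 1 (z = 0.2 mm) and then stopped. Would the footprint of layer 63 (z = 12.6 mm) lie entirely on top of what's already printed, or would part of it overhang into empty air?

Compare the two slices. At z = 0.2: the cube (footprint 25.5×13) is included at this height (area 331.50 mm²); the cylinder at (8, 13) does not reach this height (z outside [9, 12]); Subtracting the remaining from the first: none of the subtracted shapes is present at this height, so the 25.5×13 cube is unchanged — area = 331.50 mm². At z = 12.6: the 25.5×13 cube contributes its full rectangle (area 331.50 mm²); the cylinder at (8, 13) does not reach this height (z outside [9, 12]); After the difference (first − rest): none of the subtracted shapes is present at this height, so the 25.5×13 cube is unchanged — area = 331.50 mm². Checking containment: the cross-section at z = 12.6 is a subset of the cross-section at z = 0.2.

entirely on top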